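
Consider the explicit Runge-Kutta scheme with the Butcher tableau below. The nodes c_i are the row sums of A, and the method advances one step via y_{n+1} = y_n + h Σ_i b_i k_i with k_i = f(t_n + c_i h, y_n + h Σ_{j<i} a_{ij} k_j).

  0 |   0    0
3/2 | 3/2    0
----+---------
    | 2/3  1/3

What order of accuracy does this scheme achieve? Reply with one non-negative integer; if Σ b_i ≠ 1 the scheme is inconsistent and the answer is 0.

2

b = (2/3, 1/3)
c = (0, 3/2)
Σ b_i: 2/3·1 + 1/3·1 = 1 ✓
b·c: 1/3·3/2 = 1/2 ✓; 2 stages ⇒ order 2.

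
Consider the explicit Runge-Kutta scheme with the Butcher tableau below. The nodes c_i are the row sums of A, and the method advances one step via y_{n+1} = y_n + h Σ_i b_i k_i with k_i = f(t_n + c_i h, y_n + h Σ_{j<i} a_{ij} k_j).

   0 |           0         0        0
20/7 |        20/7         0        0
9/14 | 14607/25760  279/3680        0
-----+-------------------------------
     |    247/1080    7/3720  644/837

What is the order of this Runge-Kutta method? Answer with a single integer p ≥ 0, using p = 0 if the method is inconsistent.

3

b = (247/1080, 7/3720, 644/837)
c = (0, 20/7, 9/14)
Ac = (0, 0, 279/1288)
Σ b_i: 247/1080·1 + 7/3720·1 + 644/837·1 = 1 ✓
b·c: 7/3720·20/7 + 644/837·9/14 = 1/2 ✓
b·c²: 7/3720·400/49 + 644/837·81/196 = 1/3 ✓
b·Ac: 644/837·279/1288 = 1/6 ✓; 3 stages ⇒ order 3.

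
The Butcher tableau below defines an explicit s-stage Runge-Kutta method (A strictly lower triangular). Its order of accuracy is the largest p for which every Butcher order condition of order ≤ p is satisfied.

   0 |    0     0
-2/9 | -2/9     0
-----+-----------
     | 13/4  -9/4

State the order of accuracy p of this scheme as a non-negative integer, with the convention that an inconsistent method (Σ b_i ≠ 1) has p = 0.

2

b = (13/4, -9/4)
c = (0, -2/9)
Σ b_i: 13/4·1 + (-9/4)·1 = 1 ✓
b·c: (-9/4)·(-2/9) = 1/2 ✓; 2 stages ⇒ order 2.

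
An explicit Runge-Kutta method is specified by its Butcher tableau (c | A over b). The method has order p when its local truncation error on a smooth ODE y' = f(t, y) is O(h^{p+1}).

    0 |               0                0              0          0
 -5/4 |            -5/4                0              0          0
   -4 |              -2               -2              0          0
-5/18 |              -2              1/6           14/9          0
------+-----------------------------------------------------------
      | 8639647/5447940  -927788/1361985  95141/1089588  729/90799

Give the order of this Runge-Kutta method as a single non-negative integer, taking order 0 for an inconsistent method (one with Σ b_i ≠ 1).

3

b = (8639647/5447940, -927788/1361985, 95141/1089588, 729/90799)
c = (0, -5/4, -4, -5/18)
Ac = (0, 0, 5/2, -463/72)
Σ b_i: 8639647/5447940·1 + (-927788/1361985)·1 + 95141/1089588·1 + 729/90799·1 = 1 ✓
b·c: (-927788/1361985)·(-5/4) + 95141/1089588·(-4) + 729/90799·(-5/18) = 1/2 ✓
b·c²: (-927788/1361985)·25/16 + 95141/1089588·16 + 729/90799·25/324 = 1/3 ✓
b·Ac: 95141/1089588·5/2 + 729/90799·(-463/72) = 1/6 ✓
b·c³: (-927788/1361985)·(-125/64) + 95141/1089588·(-64) + 729/90799·(-125/5832) = -6186057/1452784 ≠ 1/4 ⇒ order 3.
b·(c∘Ac): 95141/1089588·(-10) + 729/90799·2315/1296 = -3743135/4358352 ≠ 1/8
b·Ac²: 95141/1089588·(-25/8) + 729/90799·7243/288 = -154619/2179176 ≠ 1/12
b·A²c: 729/90799·35/9 = 2835/90799 ≠ 1/24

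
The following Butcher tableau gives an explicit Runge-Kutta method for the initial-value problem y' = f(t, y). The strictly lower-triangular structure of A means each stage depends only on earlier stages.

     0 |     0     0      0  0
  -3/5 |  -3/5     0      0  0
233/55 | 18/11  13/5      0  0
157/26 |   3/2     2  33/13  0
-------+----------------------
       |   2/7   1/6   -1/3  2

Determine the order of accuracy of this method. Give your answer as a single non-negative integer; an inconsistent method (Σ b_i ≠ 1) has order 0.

0

b = (2/7, 1/6, -1/3, 2)
c = (0, -3/5, 233/55, 157/26)
Ac = (0, 0, -39/25, 621/65)
Σ b_i: 2/7·1 + 1/6·1 + (-1/3)·1 + 2·1 = 89/42 ≠ 1 ⇒ order 0.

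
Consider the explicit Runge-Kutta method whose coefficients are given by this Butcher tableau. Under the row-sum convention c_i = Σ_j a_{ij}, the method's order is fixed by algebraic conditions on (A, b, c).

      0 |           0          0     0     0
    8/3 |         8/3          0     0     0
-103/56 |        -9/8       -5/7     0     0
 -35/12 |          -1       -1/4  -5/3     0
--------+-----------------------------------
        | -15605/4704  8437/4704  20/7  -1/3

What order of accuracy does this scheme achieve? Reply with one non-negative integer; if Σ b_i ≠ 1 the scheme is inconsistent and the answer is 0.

b = (-15605/4704, 8437/4704, 20/7, -1/3)
c = (0, 8/3, -103/56, -35/12)
Ac = (0, 0, -40/21, 403/168)
Σ b_i: (-15605/4704)·1 + 8437/4704·1 + 20/7·1 + (-1/3)·1 = 1 ✓
b·c: 8437/4704·8/3 + 20/7·(-103/56) + (-1/3)·(-35/12) = 1/2 ✓
b·c²: 8437/4704·64/9 + 20/7·10609/3136 + (-1/3)·1225/144 = 362741/18522 ≠ 1/3 ⇒ order 2.
b·Ac: 20/7·(-40/21) + (-1/3)·403/168 = -22021/3528 ≠ 1/6

2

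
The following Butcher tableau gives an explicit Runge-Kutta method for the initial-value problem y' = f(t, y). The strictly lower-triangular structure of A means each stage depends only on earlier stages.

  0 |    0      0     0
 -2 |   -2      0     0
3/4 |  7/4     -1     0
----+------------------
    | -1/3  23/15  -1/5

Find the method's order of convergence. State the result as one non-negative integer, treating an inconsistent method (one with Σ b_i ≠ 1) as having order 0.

1

b = (-1/3, 23/15, -1/5)
c = (0, -2, 3/4)
Ac = (0, 0, 2)
Σ b_i: (-1/3)·1 + 23/15·1 + (-1/5)·1 = 1 ✓
b·c: 23/15·(-2) + (-1/5)·3/4 = -193/60 ≠ 1/2 ⇒ order 1.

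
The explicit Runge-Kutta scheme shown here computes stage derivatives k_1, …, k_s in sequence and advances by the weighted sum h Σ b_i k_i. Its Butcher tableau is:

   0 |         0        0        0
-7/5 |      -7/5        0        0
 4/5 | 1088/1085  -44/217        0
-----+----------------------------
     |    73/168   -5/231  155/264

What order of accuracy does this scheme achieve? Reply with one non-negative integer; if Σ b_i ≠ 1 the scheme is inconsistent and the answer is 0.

b = (73/168, -5/231, 155/264)
c = (0, -7/5, 4/5)
Ac = (0, 0, 44/155)
Σ b_i: 73/168·1 + (-5/231)·1 + 155/264·1 = 1 ✓
b·c: (-5/231)·(-7/5) + 155/264·4/5 = 1/2 ✓
b·c²: (-5/231)·49/25 + 155/264·16/25 = 1/3 ✓
b·Ac: 155/264·44/155 = 1/6 ✓; 3 stages ⇒ order 3.

3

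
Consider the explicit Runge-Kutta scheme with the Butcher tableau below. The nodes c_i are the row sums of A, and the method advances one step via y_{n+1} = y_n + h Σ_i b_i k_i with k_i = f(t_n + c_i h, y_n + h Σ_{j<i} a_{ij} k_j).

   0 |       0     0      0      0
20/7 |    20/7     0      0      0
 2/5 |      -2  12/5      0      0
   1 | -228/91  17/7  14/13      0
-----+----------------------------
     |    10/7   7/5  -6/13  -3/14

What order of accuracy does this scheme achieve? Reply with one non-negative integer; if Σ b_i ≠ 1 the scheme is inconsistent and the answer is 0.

0

b = (10/7, 7/5, -6/13, -3/14)
c = (0, 20/7, 2/5, 1)
Ac = (0, 0, 48/7, 23472/3185)
Σ b_i: 10/7·1 + 7/5·1 + (-6/13)·1 + (-3/14)·1 = 1959/910 ≠ 1 ⇒ order 0.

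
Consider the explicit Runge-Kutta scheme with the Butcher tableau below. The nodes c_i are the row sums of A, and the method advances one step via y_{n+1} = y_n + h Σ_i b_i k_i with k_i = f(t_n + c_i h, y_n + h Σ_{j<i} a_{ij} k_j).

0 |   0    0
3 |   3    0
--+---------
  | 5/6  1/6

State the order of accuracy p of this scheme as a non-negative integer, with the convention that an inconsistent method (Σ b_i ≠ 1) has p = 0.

b = (5/6, 1/6)
c = (0, 3)
Σ b_i: 5/6·1 + 1/6·1 = 1 ✓
b·c: 1/6·3 = 1/2 ✓; 2 stages ⇒ order 2.

2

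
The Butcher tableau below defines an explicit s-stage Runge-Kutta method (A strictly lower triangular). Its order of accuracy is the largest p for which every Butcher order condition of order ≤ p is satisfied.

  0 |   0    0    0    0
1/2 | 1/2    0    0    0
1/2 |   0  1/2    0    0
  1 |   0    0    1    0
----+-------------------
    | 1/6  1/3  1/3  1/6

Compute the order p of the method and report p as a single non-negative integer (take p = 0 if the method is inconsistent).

b = (1/6, 1/3, 1/3, 1/6)
c = (0, 1/2, 1/2, 1)
Ac = (0, 0, 1/4, 1/2)
Σ b_i: 1/6·1 + 1/3·1 + 1/3·1 + 1/6·1 = 1 ✓
b·c: 1/3·1/2 + 1/3·1/2 + 1/6·1 = 1/2 ✓
b·c²: 1/3·1/4 + 1/3·1/4 + 1/6·1 = 1/3 ✓
b·Ac: 1/3·1/4 + 1/6·1/2 = 1/6 ✓
b·c³: 1/3·1/8 + 1/3·1/8 + 1/6·1 = 1/4 ✓
b·(c∘Ac): 1/3·1/8 + 1/6·1/2 = 1/8 ✓
b·Ac²: 1/3·1/8 + 1/6·1/4 = 1/12 ✓
b·A²c: 1/6·1/4 = 1/24 ✓; 4 stages ⇒ order 4.

4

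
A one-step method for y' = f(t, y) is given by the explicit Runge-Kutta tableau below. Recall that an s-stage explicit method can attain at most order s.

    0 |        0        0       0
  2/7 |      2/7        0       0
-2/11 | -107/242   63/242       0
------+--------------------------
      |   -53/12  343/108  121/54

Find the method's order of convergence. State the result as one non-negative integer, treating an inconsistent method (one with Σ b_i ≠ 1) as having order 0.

3

b = (-53/12, 343/108, 121/54)
c = (0, 2/7, -2/11)
Ac = (0, 0, 9/121)
Σ b_i: (-53/12)·1 + 343/108·1 + 121/54·1 = 1 ✓
b·c: 343/108·2/7 + 121/54·(-2/11) = 1/2 ✓
b·c²: 343/108·4/49 + 121/54·4/121 = 1/3 ✓
b·Ac: 121/54·9/121 = 1/6 ✓; 3 stages ⇒ order 3.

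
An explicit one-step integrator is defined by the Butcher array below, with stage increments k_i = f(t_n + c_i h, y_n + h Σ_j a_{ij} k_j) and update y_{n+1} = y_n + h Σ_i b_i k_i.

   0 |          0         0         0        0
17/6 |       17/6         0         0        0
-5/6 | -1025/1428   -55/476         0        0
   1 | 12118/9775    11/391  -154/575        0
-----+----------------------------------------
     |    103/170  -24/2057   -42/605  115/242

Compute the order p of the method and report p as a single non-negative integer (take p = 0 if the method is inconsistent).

b = (103/170, -24/2057, -42/605, 115/242)
c = (0, 17/6, -5/6, 1)
Ac = (0, 0, -55/168, 209/690)
Σ b_i: 103/170·1 + (-24/2057)·1 + (-42/605)·1 + 115/242·1 = 1 ✓
b·c: (-24/2057)·17/6 + (-42/605)·(-5/6) + 115/242·1 = 1/2 ✓
b·c²: (-24/2057)·289/36 + (-42/605)·25/36 + 115/242·1 = 1/3 ✓
b·Ac: (-42/605)·(-55/168) + 115/242·209/690 = 1/6 ✓
b·c³: (-24/2057)·4913/216 + (-42/605)·(-125/216) + 115/242·1 = 1/4 ✓
b·(c∘Ac): (-42/605)·275/1008 + 115/242·209/690 = 1/8 ✓
b·Ac²: (-42/605)·(-935/1008) + 115/242·11/276 = 1/12 ✓
b·A²c: 115/242·121/1380 = 1/24 ✓; 4 stages ⇒ order 4.

4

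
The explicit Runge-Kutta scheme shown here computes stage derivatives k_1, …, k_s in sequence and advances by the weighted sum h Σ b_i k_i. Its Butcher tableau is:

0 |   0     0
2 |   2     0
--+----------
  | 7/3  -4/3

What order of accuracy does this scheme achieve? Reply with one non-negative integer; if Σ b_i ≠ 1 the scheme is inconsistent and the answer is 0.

b = (7/3, -4/3)
c = (0, 2)
Σ b_i: 7/3·1 + (-4/3)·1 = 1 ✓
b·c: (-4/3)·2 = -8/3 ≠ 1/2 ⇒ order 1.

1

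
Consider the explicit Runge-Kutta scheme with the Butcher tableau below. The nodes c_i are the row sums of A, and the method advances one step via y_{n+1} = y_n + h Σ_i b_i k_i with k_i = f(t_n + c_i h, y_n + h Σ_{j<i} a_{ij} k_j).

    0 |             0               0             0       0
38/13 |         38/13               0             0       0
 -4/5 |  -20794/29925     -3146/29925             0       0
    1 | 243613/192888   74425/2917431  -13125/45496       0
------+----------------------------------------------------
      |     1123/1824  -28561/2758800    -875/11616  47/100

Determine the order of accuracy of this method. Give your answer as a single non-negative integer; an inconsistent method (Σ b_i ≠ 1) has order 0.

b = (1123/1824, -28561/2758800, -875/11616, 47/100)
c = (0, 38/13, -4/5, 1)
Ac = (0, 0, -484/1575, 775/2538)
Σ b_i: 1123/1824·1 + (-28561/2758800)·1 + (-875/11616)·1 + 47/100·1 = 1 ✓
b·c: (-28561/2758800)·38/13 + (-875/11616)·(-4/5) + 47/100·1 = 1/2 ✓
b·c²: (-28561/2758800)·1444/169 + (-875/11616)·16/25 + 47/100·1 = 1/3 ✓
b·Ac: (-875/11616)·(-484/1575) + 47/100·775/2538 = 1/6 ✓
b·c³: (-28561/2758800)·54872/2197 + (-875/11616)·(-64/125) + 47/100·1 = 1/4 ✓
b·(c∘Ac): (-875/11616)·1936/7875 + 47/100·775/2538 = 1/8 ✓
b·Ac²: (-875/11616)·(-18392/20475) + 47/100·550/16497 = 1/12 ✓
b·A²c: 47/100·25/282 = 1/24 ✓; 4 stages ⇒ order 4.

4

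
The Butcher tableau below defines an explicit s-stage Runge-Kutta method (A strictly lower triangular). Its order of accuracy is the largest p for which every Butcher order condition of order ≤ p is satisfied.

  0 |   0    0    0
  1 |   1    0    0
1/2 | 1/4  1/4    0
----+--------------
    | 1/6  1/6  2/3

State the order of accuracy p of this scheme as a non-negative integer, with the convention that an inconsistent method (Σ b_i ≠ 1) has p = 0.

3

b = (1/6, 1/6, 2/3)
c = (0, 1, 1/2)
Ac = (0, 0, 1/4)
Σ b_i: 1/6·1 + 1/6·1 + 2/3·1 = 1 ✓
b·c: 1/6·1 + 2/3·1/2 = 1/2 ✓
b·c²: 1/6·1 + 2/3·1/4 = 1/3 ✓
b·Ac: 2/3·1/4 = 1/6 ✓; 3 stages ⇒ order 3.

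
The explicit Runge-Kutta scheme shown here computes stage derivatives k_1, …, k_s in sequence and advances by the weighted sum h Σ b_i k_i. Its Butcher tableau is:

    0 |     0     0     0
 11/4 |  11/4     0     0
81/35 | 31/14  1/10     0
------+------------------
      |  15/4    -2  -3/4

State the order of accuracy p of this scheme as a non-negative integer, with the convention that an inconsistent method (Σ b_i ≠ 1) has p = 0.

1

b = (15/4, -2, -3/4)
c = (0, 11/4, 81/35)
Ac = (0, 0, 11/40)
Σ b_i: 15/4·1 + (-2)·1 + (-3/4)·1 = 1 ✓
b·c: (-2)·11/4 + (-3/4)·81/35 = -1013/140 ≠ 1/2 ⇒ order 1.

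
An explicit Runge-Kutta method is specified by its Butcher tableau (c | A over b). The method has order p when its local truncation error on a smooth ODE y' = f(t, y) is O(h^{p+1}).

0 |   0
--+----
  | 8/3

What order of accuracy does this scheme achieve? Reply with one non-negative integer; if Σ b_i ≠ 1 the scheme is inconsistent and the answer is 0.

0

b = (8/3)
c = (0)
Σ b_i: 8/3·1 = 8/3 ≠ 1 ⇒ order 0.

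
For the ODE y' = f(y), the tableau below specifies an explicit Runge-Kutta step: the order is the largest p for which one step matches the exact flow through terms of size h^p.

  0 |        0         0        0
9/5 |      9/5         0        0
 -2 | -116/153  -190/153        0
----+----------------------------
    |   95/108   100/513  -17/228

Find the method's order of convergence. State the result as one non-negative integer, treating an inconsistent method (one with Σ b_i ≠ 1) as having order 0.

3

b = (95/108, 100/513, -17/228)
c = (0, 9/5, -2)
Ac = (0, 0, -38/17)
Σ b_i: 95/108·1 + 100/513·1 + (-17/228)·1 = 1 ✓
b·c: 100/513·9/5 + (-17/228)·(-2) = 1/2 ✓
b·c²: 100/513·81/25 + (-17/228)·4 = 1/3 ✓
b·Ac: (-17/228)·(-38/17) = 1/6 ✓; 3 stages ⇒ order 3.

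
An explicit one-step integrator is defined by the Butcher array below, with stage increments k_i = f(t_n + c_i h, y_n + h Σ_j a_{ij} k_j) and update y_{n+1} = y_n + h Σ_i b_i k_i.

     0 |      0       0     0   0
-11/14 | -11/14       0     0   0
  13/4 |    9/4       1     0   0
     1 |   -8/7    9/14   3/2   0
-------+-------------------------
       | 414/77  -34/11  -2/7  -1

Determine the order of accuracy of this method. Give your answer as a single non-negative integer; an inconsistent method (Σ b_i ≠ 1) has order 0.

b = (414/77, -34/11, -2/7, -1)
c = (0, -11/14, 13/4, 1)
Ac = (0, 0, -11/14, 1713/392)
Σ b_i: 414/77·1 + (-34/11)·1 + (-2/7)·1 + (-1)·1 = 1 ✓
b·c: (-34/11)·(-11/14) + (-2/7)·13/4 + (-1)·1 = 1/2 ✓
b·c²: (-34/11)·121/196 + (-2/7)·169/16 + (-1)·1 = -2323/392 ≠ 1/3 ⇒ order 2.
b·Ac: (-2/7)·(-11/14) + (-1)·1713/392 = -1625/392 ≠ 1/6

2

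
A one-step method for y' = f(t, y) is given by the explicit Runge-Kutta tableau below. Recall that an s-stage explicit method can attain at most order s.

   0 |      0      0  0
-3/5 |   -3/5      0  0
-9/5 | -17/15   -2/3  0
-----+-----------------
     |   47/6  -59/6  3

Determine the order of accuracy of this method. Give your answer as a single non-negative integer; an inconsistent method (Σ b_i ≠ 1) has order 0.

2

b = (47/6, -59/6, 3)
c = (0, -3/5, -9/5)
Ac = (0, 0, 2/5)
Σ b_i: 47/6·1 + (-59/6)·1 + 3·1 = 1 ✓
b·c: (-59/6)·(-3/5) + 3·(-9/5) = 1/2 ✓
b·c²: (-59/6)·9/25 + 3·81/25 = 309/50 ≠ 1/3 ⇒ order 2.
b·Ac: 3·2/5 = 6/5 ≠ 1/6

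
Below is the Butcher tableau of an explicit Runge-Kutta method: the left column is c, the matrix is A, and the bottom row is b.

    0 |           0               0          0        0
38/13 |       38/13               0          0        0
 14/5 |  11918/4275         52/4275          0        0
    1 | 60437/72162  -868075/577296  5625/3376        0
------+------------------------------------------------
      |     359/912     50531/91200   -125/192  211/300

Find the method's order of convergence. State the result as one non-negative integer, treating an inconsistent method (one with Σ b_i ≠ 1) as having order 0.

b = (359/912, 50531/91200, -125/192, 211/300)
c = (0, 38/13, 14/5, 1)
Ac = (0, 0, 8/225, 1025/3798)
Σ b_i: 359/912·1 + 50531/91200·1 + (-125/192)·1 + 211/300·1 = 1 ✓
b·c: 50531/91200·38/13 + (-125/192)·14/5 + 211/300·1 = 1/2 ✓
b·c²: 50531/91200·1444/169 + (-125/192)·196/25 + 211/300·1 = 1/3 ✓
b·Ac: (-125/192)·8/225 + 211/300·1025/3798 = 1/6 ✓
b·c³: 50531/91200·54872/2197 + (-125/192)·2744/125 + 211/300·1 = 1/4 ✓
b·(c∘Ac): (-125/192)·112/1125 + 211/300·1025/3798 = 1/8 ✓
b·Ac²: (-125/192)·304/2925 + 211/300·5300/24687 = 1/12 ✓
b·A²c: 211/300·25/422 = 1/24 ✓; 4 stages ⇒ order 4.

4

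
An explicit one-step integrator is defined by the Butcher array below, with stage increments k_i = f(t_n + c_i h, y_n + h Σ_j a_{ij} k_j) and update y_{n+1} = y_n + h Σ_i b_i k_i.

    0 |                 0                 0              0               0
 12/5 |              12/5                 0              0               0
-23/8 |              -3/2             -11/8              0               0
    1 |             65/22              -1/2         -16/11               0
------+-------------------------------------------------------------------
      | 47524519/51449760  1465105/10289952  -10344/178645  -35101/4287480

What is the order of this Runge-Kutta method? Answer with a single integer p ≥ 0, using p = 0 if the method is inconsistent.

3

b = (47524519/51449760, 1465105/10289952, -10344/178645, -35101/4287480)
c = (0, 12/5, -23/8, 1)
Ac = (0, 0, -33/10, 164/55)
Σ b_i: 47524519/51449760·1 + 1465105/10289952·1 + (-10344/178645)·1 + (-35101/4287480)·1 = 1 ✓
b·c: 1465105/10289952·12/5 + (-10344/178645)·(-23/8) + (-35101/4287480)·1 = 1/2 ✓
b·c²: 1465105/10289952·144/25 + (-10344/178645)·529/64 + (-35101/4287480)·1 = 1/3 ✓
b·Ac: (-10344/178645)·(-33/10) + (-35101/4287480)·164/55 = 1/6 ✓
b·c³: 1465105/10289952·1728/125 + (-10344/178645)·(-12167/512) + (-35101/4287480)·1 = 572135117/171499200 ≠ 1/4 ⇒ order 3.
b·(c∘Ac): (-10344/178645)·759/80 + (-35101/4287480)·164/55 = -1537496/2679675 ≠ 1/8
b·Ac²: (-10344/178645)·(-198/25) + (-35101/4287480)·(-16393/1100) = 49785763/85749600 ≠ 1/12
b·A²c: (-35101/4287480)·24/5 = -35101/893225 ≠ 1/24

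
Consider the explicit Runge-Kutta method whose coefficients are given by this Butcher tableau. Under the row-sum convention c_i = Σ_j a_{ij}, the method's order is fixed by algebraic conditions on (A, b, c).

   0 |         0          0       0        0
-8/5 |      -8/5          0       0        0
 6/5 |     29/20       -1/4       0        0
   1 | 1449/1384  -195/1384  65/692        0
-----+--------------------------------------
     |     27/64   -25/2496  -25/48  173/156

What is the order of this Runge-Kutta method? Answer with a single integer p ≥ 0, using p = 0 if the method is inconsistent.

b = (27/64, -25/2496, -25/48, 173/156)
c = (0, -8/5, 6/5, 1)
Ac = (0, 0, 2/5, 117/346)
Σ b_i: 27/64·1 + (-25/2496)·1 + (-25/48)·1 + 173/156·1 = 1 ✓
b·c: (-25/2496)·(-8/5) + (-25/48)·6/5 + 173/156·1 = 1/2 ✓
b·c²: (-25/2496)·64/25 + (-25/48)·36/25 + 173/156·1 = 1/3 ✓
b·Ac: (-25/48)·2/5 + 173/156·117/346 = 1/6 ✓
b·c³: (-25/2496)·(-512/125) + (-25/48)·216/125 + 173/156·1 = 1/4 ✓
b·(c∘Ac): (-25/48)·12/25 + 173/156·117/346 = 1/8 ✓
b·Ac²: (-25/48)·(-16/25) + 173/156·(-39/173) = 1/12 ✓
b·A²c: 173/156·13/346 = 1/24 ✓; 4 stages ⇒ order 4.

4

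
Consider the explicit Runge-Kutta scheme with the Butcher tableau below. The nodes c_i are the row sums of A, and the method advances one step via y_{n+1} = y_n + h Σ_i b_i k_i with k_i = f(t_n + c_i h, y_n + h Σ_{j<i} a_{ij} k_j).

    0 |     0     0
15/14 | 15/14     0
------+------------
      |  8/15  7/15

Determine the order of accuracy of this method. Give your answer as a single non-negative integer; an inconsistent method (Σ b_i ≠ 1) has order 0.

2

b = (8/15, 7/15)
c = (0, 15/14)
Σ b_i: 8/15·1 + 7/15·1 = 1 ✓
b·c: 7/15·15/14 = 1/2 ✓; 2 stages ⇒ order 2.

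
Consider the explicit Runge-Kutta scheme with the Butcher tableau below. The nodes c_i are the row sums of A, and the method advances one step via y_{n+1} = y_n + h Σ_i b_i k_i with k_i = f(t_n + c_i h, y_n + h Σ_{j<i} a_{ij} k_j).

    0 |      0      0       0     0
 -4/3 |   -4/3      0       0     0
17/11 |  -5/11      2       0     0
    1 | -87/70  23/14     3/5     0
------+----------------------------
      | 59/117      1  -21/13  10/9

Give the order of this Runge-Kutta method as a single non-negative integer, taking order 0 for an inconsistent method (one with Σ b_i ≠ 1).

1

b = (59/117, 1, -21/13, 10/9)
c = (0, -4/3, 17/11, 1)
Ac = (0, 0, -8/3, -1459/1155)
Σ b_i: 59/117·1 + 1·1 + (-21/13)·1 + 10/9·1 = 1 ✓
b·c: 1·(-4/3) + (-21/13)·17/11 + 10/9·1 = -3499/1287 ≠ 1/2 ⇒ order 1.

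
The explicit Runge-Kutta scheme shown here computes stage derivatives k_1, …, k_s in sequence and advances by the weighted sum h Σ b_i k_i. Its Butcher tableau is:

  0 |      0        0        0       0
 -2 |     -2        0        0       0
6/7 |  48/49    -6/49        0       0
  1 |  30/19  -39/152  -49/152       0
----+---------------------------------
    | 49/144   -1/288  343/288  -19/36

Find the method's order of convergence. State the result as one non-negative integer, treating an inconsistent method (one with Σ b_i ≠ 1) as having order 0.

4

b = (49/144, -1/288, 343/288, -19/36)
c = (0, -2, 6/7, 1)
Ac = (0, 0, 12/49, 9/38)
Σ b_i: 49/144·1 + (-1/288)·1 + 343/288·1 + (-19/36)·1 = 1 ✓
b·c: (-1/288)·(-2) + 343/288·6/7 + (-19/36)·1 = 1/2 ✓
b·c²: (-1/288)·4 + 343/288·36/49 + (-19/36)·1 = 1/3 ✓
b·Ac: 343/288·12/49 + (-19/36)·9/38 = 1/6 ✓
b·c³: (-1/288)·(-8) + 343/288·216/343 + (-19/36)·1 = 1/4 ✓
b·(c∘Ac): 343/288·72/343 + (-19/36)·9/38 = 1/8 ✓
b·Ac²: 343/288·(-24/49) + (-19/36)·(-24/19) = 1/12 ✓
b·A²c: (-19/36)·(-3/38) = 1/24 ✓; 4 stages ⇒ order 4.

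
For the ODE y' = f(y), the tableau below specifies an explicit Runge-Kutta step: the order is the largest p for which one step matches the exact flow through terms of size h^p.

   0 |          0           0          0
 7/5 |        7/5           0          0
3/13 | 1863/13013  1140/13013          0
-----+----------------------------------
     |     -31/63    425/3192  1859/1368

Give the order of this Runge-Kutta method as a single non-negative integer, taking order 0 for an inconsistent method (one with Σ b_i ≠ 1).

b = (-31/63, 425/3192, 1859/1368)
c = (0, 7/5, 3/13)
Ac = (0, 0, 228/1859)
Σ b_i: (-31/63)·1 + 425/3192·1 + 1859/1368·1 = 1 ✓
b·c: 425/3192·7/5 + 1859/1368·3/13 = 1/2 ✓
b·c²: 425/3192·49/25 + 1859/1368·9/169 = 1/3 ✓
b·Ac: 1859/1368·228/1859 = 1/6 ✓; 3 stages ⇒ order 3.

3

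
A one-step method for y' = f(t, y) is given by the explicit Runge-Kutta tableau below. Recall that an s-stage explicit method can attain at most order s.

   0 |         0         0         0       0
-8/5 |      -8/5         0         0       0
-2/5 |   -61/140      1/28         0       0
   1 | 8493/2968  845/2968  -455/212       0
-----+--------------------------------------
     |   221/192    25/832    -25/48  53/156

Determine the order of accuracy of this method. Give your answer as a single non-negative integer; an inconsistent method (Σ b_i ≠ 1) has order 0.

b = (221/192, 25/832, -25/48, 53/156)
c = (0, -8/5, -2/5, 1)
Ac = (0, 0, -2/35, 299/742)
Σ b_i: 221/192·1 + 25/832·1 + (-25/48)·1 + 53/156·1 = 1 ✓
b·c: 25/832·(-8/5) + (-25/48)·(-2/5) + 53/156·1 = 1/2 ✓
b·c²: 25/832·64/25 + (-25/48)·4/25 + 53/156·1 = 1/3 ✓
b·Ac: (-25/48)·(-2/35) + 53/156·299/742 = 1/6 ✓
b·c³: 25/832·(-512/125) + (-25/48)·(-8/125) + 53/156·1 = 1/4 ✓
b·(c∘Ac): (-25/48)·4/175 + 53/156·299/742 = 1/8 ✓
b·Ac²: (-25/48)·16/175 + 53/156·143/371 = 1/12 ✓
b·A²c: 53/156·13/106 = 1/24 ✓; 4 stages ⇒ order 4.

4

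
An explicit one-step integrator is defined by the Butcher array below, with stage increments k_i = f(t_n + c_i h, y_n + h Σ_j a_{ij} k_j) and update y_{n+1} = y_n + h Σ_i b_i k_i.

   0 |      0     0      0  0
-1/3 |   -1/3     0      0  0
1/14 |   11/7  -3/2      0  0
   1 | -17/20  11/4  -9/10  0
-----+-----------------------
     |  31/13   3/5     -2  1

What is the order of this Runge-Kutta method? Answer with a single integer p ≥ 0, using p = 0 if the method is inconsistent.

0

b = (31/13, 3/5, -2, 1)
c = (0, -1/3, 1/14, 1)
Ac = (0, 0, 1/2, -103/105)
Σ b_i: 31/13·1 + 3/5·1 + (-2)·1 + 1·1 = 129/65 ≠ 1 ⇒ order 0.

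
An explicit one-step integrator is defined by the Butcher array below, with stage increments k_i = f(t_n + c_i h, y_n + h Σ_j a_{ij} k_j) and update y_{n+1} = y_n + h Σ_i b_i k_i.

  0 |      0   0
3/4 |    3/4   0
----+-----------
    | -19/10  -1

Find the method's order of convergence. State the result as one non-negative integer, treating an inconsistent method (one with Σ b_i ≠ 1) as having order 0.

b = (-19/10, -1)
c = (0, 3/4)
Σ b_i: (-19/10)·1 + (-1)·1 = -29/10 ≠ 1 ⇒ order 0.

0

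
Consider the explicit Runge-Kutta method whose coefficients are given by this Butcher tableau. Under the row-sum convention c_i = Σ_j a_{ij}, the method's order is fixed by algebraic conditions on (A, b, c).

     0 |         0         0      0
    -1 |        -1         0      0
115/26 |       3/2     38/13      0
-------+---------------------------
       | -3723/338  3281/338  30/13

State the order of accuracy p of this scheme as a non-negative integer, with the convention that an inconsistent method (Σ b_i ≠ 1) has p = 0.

2

b = (-3723/338, 3281/338, 30/13)
c = (0, -1, 115/26)
Ac = (0, 0, -38/13)
Σ b_i: (-3723/338)·1 + 3281/338·1 + 30/13·1 = 1 ✓
b·c: 3281/338·(-1) + 30/13·115/26 = 1/2 ✓
b·c²: 3281/338·1 + 30/13·13225/676 = 120514/2197 ≠ 1/3 ⇒ order 2.
b·Ac: 30/13·(-38/13) = -1140/169 ≠ 1/6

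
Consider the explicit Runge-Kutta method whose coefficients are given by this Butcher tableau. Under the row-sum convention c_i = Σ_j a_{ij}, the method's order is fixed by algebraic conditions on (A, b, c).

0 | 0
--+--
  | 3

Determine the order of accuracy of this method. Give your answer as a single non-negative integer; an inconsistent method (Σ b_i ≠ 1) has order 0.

b = (3)
c = (0)
Σ b_i: 3·1 = 3 ≠ 1 ⇒ order 0.

0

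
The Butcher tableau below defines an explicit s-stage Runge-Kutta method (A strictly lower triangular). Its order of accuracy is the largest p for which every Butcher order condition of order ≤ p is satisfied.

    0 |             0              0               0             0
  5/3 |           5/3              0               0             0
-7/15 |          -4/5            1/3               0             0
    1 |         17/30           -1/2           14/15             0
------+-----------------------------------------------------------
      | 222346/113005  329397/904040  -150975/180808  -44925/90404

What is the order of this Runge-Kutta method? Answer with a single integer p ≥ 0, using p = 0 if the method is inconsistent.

b = (222346/113005, 329397/904040, -150975/180808, -44925/90404)
c = (0, 5/3, -7/15, 1)
Ac = (0, 0, 5/9, -571/450)
Σ b_i: 222346/113005·1 + 329397/904040·1 + (-150975/180808)·1 + (-44925/90404)·1 = 1 ✓
b·c: 329397/904040·5/3 + (-150975/180808)·(-7/15) + (-44925/90404)·1 = 1/2 ✓
b·c²: 329397/904040·25/9 + (-150975/180808)·49/225 + (-44925/90404)·1 = 1/3 ✓
b·Ac: (-150975/180808)·5/9 + (-44925/90404)·(-571/450) = 1/6 ✓
b·c³: 329397/904040·125/27 + (-150975/180808)·(-343/3375) + (-44925/90404)·1 = 2593021/2034090 ≠ 1/4 ⇒ order 3.
b·(c∘Ac): (-150975/180808)·(-7/27) + (-44925/90404)·(-571/450) = 229727/271212 ≠ 1/8
b·Ac²: (-150975/180808)·25/27 + (-44925/90404)·(-8003/6750) = -374207/2034090 ≠ 1/12
b·A²c: (-44925/90404)·14/27 = -104825/406818 ≠ 1/24

3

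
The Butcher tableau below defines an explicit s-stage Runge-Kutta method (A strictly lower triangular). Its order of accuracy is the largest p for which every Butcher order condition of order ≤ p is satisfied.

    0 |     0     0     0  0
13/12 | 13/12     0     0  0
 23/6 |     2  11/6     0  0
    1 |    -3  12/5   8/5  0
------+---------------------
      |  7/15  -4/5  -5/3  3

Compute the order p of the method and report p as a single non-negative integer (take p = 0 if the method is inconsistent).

b = (7/15, -4/5, -5/3, 3)
c = (0, 13/12, 23/6, 1)
Ac = (0, 0, 143/72, 131/15)
Σ b_i: 7/15·1 + (-4/5)·1 + (-5/3)·1 + 3·1 = 1 ✓
b·c: (-4/5)·13/12 + (-5/3)·23/6 + 3·1 = -383/90 ≠ 1/2 ⇒ order 1.

1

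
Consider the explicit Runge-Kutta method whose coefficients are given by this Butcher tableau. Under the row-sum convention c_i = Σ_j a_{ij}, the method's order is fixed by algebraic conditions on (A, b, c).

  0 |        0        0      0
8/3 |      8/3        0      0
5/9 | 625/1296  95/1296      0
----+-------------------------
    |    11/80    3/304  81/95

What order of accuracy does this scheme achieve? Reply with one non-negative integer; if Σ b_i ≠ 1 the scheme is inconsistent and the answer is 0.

b = (11/80, 3/304, 81/95)
c = (0, 8/3, 5/9)
Ac = (0, 0, 95/486)
Σ b_i: 11/80·1 + 3/304·1 + 81/95·1 = 1 ✓
b·c: 3/304·8/3 + 81/95·5/9 = 1/2 ✓
b·c²: 3/304·64/9 + 81/95·25/81 = 1/3 ✓
b·Ac: 81/95·95/486 = 1/6 ✓; 3 stages ⇒ order 3.

3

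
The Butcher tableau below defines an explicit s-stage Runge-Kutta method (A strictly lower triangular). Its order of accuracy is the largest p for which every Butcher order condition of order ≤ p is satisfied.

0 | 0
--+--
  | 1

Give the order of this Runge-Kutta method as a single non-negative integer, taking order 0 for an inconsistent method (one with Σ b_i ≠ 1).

1

b = (1)
c = (0)
Σ b_i: 1·1 = 1 ✓; 1 stage ⇒ order 1.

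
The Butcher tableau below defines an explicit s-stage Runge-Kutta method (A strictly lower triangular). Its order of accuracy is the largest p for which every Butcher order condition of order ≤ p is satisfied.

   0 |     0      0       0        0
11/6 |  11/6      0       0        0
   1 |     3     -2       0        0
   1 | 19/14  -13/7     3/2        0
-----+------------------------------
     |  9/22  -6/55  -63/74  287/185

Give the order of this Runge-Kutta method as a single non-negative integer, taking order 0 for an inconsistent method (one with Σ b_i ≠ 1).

3

b = (9/22, -6/55, -63/74, 287/185)
c = (0, 11/6, 1, 1)
Ac = (0, 0, -11/3, -40/21)
Σ b_i: 9/22·1 + (-6/55)·1 + (-63/74)·1 + 287/185·1 = 1 ✓
b·c: (-6/55)·11/6 + (-63/74)·1 + 287/185·1 = 1/2 ✓
b·c²: (-6/55)·121/36 + (-63/74)·1 + 287/185·1 = 1/3 ✓
b·Ac: (-63/74)·(-11/3) + 287/185·(-40/21) = 1/6 ✓
b·c³: (-6/55)·1331/216 + (-63/74)·1 + 287/185·1 = 1/36 ≠ 1/4 ⇒ order 3.
b·(c∘Ac): (-63/74)·(-11/3) + 287/185·(-40/21) = 1/6 ≠ 1/8
b·Ac²: (-63/74)·(-121/18) + 287/185·(-1195/252) = -544/333 ≠ 1/12
b·A²c: 287/185·(-11/2) = -3157/370 ≠ 1/24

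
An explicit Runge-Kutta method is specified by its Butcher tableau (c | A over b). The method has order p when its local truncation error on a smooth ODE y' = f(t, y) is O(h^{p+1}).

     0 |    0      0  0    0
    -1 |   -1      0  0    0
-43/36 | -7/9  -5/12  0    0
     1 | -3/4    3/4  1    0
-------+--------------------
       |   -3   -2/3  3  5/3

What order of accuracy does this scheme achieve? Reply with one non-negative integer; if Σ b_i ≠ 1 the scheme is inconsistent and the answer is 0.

1

b = (-3, -2/3, 3, 5/3)
c = (0, -1, -43/36, 1)
Ac = (0, 0, 5/12, -35/18)
Σ b_i: (-3)·1 + (-2/3)·1 + 3·1 + 5/3·1 = 1 ✓
b·c: (-2/3)·(-1) + 3·(-43/36) + 5/3·1 = -5/4 ≠ 1/2 ⇒ order 1.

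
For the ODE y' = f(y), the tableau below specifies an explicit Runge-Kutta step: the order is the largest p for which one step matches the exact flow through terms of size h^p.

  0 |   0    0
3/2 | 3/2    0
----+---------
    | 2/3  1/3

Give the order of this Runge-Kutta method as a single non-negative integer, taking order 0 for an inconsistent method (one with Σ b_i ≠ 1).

b = (2/3, 1/3)
c = (0, 3/2)
Σ b_i: 2/3·1 + 1/3·1 = 1 ✓
b·c: 1/3·3/2 = 1/2 ✓; 2 stages ⇒ order 2.

2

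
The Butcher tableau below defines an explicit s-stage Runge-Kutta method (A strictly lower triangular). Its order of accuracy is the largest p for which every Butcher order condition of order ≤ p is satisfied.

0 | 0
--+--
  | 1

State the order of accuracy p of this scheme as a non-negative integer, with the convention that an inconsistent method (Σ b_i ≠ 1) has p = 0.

1

b = (1)
c = (0)
Σ b_i: 1·1 = 1 ✓; 1 stage ⇒ order 1.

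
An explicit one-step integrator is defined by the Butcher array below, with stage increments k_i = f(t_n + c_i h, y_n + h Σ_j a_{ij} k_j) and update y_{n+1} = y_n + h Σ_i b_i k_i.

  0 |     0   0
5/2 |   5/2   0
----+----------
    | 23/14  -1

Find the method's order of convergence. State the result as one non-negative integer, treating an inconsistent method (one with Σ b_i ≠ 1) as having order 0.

0

b = (23/14, -1)
c = (0, 5/2)
Σ b_i: 23/14·1 + (-1)·1 = 9/14 ≠ 1 ⇒ order 0.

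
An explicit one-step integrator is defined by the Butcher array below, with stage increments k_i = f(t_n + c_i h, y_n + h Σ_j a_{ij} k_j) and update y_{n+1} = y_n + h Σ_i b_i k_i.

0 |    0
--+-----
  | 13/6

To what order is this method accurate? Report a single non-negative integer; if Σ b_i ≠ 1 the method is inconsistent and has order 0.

0

b = (13/6)
c = (0)
Σ b_i: 13/6·1 = 13/6 ≠ 1 ⇒ order 0.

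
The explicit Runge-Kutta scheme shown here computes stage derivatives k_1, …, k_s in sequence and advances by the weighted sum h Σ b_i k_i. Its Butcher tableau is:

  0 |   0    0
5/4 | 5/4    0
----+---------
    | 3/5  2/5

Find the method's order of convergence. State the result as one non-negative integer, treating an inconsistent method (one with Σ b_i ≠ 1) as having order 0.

2

b = (3/5, 2/5)
c = (0, 5/4)
Σ b_i: 3/5·1 + 2/5·1 = 1 ✓
b·c: 2/5·5/4 = 1/2 ✓; 2 stages ⇒ order 2.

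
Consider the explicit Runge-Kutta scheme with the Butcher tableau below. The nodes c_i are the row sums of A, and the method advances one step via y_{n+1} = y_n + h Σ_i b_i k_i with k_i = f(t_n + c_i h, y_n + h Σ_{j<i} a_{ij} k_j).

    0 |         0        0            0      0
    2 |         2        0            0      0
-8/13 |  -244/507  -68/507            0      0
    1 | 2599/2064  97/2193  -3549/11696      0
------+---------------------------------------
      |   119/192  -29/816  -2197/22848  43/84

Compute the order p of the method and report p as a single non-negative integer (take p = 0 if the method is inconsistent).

4

b = (119/192, -29/816, -2197/22848, 43/84)
c = (0, 2, -8/13, 1)
Ac = (0, 0, -136/507, 71/258)
Σ b_i: 119/192·1 + (-29/816)·1 + (-2197/22848)·1 + 43/84·1 = 1 ✓
b·c: (-29/816)·2 + (-2197/22848)·(-8/13) + 43/84·1 = 1/2 ✓
b·c²: (-29/816)·4 + (-2197/22848)·64/169 + 43/84·1 = 1/3 ✓
b·Ac: (-2197/22848)·(-136/507) + 43/84·71/258 = 1/6 ✓
b·c³: (-29/816)·8 + (-2197/22848)·(-512/2197) + 43/84·1 = 1/4 ✓
b·(c∘Ac): (-2197/22848)·1088/6591 + 43/84·71/258 = 1/8 ✓
b·Ac²: (-2197/22848)·(-272/507) + 43/84·8/129 = 1/12 ✓
b·A²c: 43/84·7/86 = 1/24 ✓; 4 stages ⇒ order 4.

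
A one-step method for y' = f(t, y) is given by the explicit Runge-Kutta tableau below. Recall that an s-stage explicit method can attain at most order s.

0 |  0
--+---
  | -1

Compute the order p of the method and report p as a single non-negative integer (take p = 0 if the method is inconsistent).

b = (-1)
c = (0)
Σ b_i: (-1)·1 = -1 ≠ 1 ⇒ order 0.

0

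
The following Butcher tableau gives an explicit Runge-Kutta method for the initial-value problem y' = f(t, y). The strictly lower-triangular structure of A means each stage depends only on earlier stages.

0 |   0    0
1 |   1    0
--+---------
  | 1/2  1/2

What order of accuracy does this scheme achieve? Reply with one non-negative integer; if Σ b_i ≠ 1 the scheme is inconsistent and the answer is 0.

b = (1/2, 1/2)
c = (0, 1)
Σ b_i: 1/2·1 + 1/2·1 = 1 ✓
b·c: 1/2·1 = 1/2 ✓; 2 stages ⇒ order 2.

2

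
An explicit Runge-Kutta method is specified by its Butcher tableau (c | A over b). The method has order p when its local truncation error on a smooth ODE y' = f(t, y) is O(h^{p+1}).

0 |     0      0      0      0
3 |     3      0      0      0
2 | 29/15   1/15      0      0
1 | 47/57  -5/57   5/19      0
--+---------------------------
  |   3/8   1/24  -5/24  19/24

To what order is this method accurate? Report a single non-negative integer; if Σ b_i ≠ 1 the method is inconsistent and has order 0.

b = (3/8, 1/24, -5/24, 19/24)
c = (0, 3, 2, 1)
Ac = (0, 0, 1/5, 5/19)
Σ b_i: 3/8·1 + 1/24·1 + (-5/24)·1 + 19/24·1 = 1 ✓
b·c: 1/24·3 + (-5/24)·2 + 19/24·1 = 1/2 ✓
b·c²: 1/24·9 + (-5/24)·4 + 19/24·1 = 1/3 ✓
b·Ac: (-5/24)·1/5 + 19/24·5/19 = 1/6 ✓
b·c³: 1/24·27 + (-5/24)·8 + 19/24·1 = 1/4 ✓
b·(c∘Ac): (-5/24)·2/5 + 19/24·5/19 = 1/8 ✓
b·Ac²: (-5/24)·3/5 + 19/24·5/19 = 1/12 ✓
b·A²c: 19/24·1/19 = 1/24 ✓; 4 stages ⇒ order 4.

4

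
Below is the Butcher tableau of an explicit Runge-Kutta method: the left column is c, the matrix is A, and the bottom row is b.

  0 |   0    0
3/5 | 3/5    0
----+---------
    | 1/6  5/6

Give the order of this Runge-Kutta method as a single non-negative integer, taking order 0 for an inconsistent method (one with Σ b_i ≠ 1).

2

b = (1/6, 5/6)
c = (0, 3/5)
Σ b_i: 1/6·1 + 5/6·1 = 1 ✓
b·c: 5/6·3/5 = 1/2 ✓; 2 stages ⇒ order 2.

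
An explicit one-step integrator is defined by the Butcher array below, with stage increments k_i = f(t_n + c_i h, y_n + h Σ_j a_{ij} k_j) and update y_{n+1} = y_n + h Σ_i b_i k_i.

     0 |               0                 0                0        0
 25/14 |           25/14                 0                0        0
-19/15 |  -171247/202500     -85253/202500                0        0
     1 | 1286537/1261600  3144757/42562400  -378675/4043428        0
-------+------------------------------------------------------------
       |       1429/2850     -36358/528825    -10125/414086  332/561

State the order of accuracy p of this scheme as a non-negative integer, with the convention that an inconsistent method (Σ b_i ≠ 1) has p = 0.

4

b = (1429/2850, -36358/528825, -10125/414086, 332/561)
c = (0, 25/14, -19/15, 1)
Ac = (0, 0, -12179/16200, 1331/5312)
Σ b_i: 1429/2850·1 + (-36358/528825)·1 + (-10125/414086)·1 + 332/561·1 = 1 ✓
b·c: (-36358/528825)·25/14 + (-10125/414086)·(-19/15) + 332/561·1 = 1/2 ✓
b·c²: (-36358/528825)·625/196 + (-10125/414086)·361/225 + 332/561·1 = 1/3 ✓
b·Ac: (-10125/414086)·(-12179/16200) + 332/561·1331/5312 = 1/6 ✓
b·c³: (-36358/528825)·15625/2744 + (-10125/414086)·(-6859/3375) + 332/561·1 = 1/4 ✓
b·(c∘Ac): (-10125/414086)·231401/243000 + 332/561·1331/5312 = 1/8 ✓
b·Ac²: (-10125/414086)·(-12179/9072) + 332/561·6347/74368 = 1/12 ✓
b·A²c: 332/561·187/2656 = 1/24 ✓; 4 stages ⇒ order 4.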